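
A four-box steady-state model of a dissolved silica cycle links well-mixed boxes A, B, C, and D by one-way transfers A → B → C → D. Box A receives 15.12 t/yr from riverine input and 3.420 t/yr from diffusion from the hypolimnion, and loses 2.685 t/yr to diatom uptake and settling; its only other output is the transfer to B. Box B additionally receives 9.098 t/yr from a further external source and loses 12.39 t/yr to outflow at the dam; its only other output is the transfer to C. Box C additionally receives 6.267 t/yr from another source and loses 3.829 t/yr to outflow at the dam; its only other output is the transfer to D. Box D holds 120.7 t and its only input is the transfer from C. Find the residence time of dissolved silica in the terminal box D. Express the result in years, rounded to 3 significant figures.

8.05 yr

Box A: F(A→B) = (15.12 + 3.420) − 2.685 = 15.855 t/yr.
Box B: F(B→C) = (15.855 + 9.098) − 12.39 = 12.563 t/yr.
Box C: F(C→D) = (12.563 + 6.267) − 3.829 = 15.001 t/yr.
Box D throughput = its input = 15.001 t/yr; τ = 120.7 / 15.001 = 8.046 yr.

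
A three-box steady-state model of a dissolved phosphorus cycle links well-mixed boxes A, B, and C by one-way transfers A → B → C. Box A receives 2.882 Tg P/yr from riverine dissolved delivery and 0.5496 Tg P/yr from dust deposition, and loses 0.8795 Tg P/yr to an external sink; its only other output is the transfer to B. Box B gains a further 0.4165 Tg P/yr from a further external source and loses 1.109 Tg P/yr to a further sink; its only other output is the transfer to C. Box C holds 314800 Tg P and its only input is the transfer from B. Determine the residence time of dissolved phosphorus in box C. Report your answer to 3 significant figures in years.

169000 yr

Box A: F(A→B) = (2.882 + 0.5496) − 0.8795 = 2.5521 Tg P/yr.
Box B: F(B→C) = (2.5521 + 0.4165) − 1.109 = 1.8596 Tg P/yr.
Box C throughput = its input = 1.8596 Tg P/yr; τ = 314800 / 1.8596 = 169300 yr.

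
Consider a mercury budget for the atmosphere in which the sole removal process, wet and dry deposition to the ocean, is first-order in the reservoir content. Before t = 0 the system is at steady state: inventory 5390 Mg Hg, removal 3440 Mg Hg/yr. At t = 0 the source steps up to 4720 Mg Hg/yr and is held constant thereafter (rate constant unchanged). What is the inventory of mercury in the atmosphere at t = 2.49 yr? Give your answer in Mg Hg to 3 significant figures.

6990 Mg Hg

τ = M₀/F₀ = 5390/3440 = 1.567 yr; rate constant k = 1/τ.
New steady state M_∞ = F₁/k = F₁·τ = 4720 × 1.567 = 7395.6 Mg Hg.
M(t) = M_∞ + (M₀ − M_∞)·e^(−t/τ); t/τ = 2.49/1.567 = 1.589, so e^(−t/τ) = 0.2041.
M(t) = 7395.6 − 2006 × 0.2041 = 6986.3 Mg Hg.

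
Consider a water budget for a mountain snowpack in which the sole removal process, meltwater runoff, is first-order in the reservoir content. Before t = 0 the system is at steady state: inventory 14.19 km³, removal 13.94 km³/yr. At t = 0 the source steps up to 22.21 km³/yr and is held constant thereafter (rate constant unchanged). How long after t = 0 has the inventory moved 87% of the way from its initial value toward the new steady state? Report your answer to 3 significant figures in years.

2.08 yr

τ = M₀/F₀ = 14.19/13.94 = 1.018 yr.
The remaining gap fraction is e^(−t/τ); 87% covered ⇒ e^(−t/τ) = 0.130.
t = −τ ln(0.130) = 1.018 × 2.040 = 2.077 yr.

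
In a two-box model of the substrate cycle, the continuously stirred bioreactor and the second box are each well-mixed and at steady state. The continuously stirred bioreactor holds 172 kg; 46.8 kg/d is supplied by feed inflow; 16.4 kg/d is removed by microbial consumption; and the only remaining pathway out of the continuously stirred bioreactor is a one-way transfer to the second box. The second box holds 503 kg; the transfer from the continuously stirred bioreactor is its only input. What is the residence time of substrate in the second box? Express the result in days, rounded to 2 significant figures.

Balance the continuously stirred bioreactor: ΣF_in = 46.800 kg/d.
Transfer to the second box = ΣF_in − (16.4) = 30.400 kg/d.
At steady state the output of the second box equals its input, 30.400 kg/d.
τ = M / F = 503 / 30.400 = 16.55 d.

17 d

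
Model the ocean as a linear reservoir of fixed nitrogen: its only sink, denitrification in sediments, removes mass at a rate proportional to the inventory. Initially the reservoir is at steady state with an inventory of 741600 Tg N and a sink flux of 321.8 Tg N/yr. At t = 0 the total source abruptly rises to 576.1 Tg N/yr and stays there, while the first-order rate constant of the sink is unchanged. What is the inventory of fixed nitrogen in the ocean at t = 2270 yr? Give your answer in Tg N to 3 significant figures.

τ = M₀/F₀ = 741600/321.8 = 2305 yr; rate constant k = 1/τ.
New steady state M_∞ = F₁/k = F₁·τ = 576.1 × 2305 = 1.3276×10^6 Tg N.
M(t) = M_∞ + (M₀ − M_∞)·e^(−t/τ); t/τ = 2270/2305 = 0.9850, so e^(−t/τ) = 0.3734.
M(t) = 1.3276×10^6 − 586000 × 0.3734 = 1.1088×10^6 Tg N.

1.11×10^6 Tg N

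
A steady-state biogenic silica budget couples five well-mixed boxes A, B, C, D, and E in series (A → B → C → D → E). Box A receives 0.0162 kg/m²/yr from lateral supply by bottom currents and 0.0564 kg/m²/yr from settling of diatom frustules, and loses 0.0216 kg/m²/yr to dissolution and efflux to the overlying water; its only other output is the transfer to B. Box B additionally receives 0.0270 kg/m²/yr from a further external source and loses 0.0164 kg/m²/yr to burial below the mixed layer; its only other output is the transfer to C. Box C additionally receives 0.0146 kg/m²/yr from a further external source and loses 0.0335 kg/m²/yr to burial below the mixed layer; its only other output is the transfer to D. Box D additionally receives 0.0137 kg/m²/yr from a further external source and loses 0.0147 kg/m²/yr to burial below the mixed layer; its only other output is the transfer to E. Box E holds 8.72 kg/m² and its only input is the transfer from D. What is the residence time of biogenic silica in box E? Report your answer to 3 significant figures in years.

Box A: F(A→B) = (0.0162 + 0.0564) − 0.0216 = 0.051000 kg/m²/yr.
Box B: F(B→C) = (0.051000 + 0.0270) − 0.0164 = 0.061600 kg/m²/yr.
Box C: F(C→D) = (0.061600 + 0.0146) − 0.0335 = 0.042700 kg/m²/yr.
Box D: F(D→E) = (0.042700 + 0.0137) − 0.0147 = 0.041700 kg/m²/yr.
Box E throughput = its input = 0.041700 kg/m²/yr; τ = 8.72 / 0.041700 = 209.1 yr.

209 yr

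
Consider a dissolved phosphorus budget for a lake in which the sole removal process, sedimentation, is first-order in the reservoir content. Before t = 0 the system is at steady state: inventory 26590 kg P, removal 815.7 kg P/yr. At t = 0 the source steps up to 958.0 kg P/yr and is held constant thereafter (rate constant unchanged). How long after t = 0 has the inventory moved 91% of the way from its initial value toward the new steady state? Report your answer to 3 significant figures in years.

78.5 yr

τ = M₀/F₀ = 26590/815.7 = 32.60 yr.
The remaining gap fraction is e^(−t/τ); 91% covered ⇒ e^(−t/τ) = 0.0900.
t = −τ ln(0.0900) = 32.60 × 2.408 = 78.49 yr.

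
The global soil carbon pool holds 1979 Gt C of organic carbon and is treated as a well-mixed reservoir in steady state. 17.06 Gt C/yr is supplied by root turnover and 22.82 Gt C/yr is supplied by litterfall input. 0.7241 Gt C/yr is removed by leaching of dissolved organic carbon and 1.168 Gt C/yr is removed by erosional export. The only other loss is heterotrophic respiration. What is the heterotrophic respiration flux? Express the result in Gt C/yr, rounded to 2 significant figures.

At steady state ΣF_in = ΣF_out.
ΣF_in = 17.06 + 22.82 = 39.880 Gt C/yr.
Heterotrophic respiration flux = ΣF_in − (0.7241 + 1.168) = 39.880 − 1.892 = 37.99 Gt C/yr.

38 Gt C/yr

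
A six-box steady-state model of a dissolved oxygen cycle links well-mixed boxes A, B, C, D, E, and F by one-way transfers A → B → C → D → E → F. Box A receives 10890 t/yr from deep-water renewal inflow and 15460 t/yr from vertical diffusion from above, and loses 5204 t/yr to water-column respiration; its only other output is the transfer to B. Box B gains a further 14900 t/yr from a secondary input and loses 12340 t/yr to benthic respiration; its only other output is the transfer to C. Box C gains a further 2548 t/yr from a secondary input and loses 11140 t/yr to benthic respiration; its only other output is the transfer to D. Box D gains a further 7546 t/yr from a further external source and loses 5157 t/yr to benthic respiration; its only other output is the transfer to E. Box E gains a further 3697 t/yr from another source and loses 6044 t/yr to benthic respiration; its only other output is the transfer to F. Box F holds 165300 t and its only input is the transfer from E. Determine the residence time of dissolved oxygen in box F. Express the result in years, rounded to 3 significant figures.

Box A: F(A→B) = (10890 + 15460) − 5204 = 21146 t/yr.
Box B: F(B→C) = (21146 + 14900) − 12340 = 23706 t/yr.
Box C: F(C→D) = (23706 + 2548) − 11140 = 15114 t/yr.
Box D: F(D→E) = (15114 + 7546) − 5157 = 17503 t/yr.
Box E: F(E→F) = (17503 + 3697) − 6044 = 15156 t/yr.
Box F throughput = its input = 15156 t/yr; τ = 165300 / 15156 = 10.91 yr.

10.9 yr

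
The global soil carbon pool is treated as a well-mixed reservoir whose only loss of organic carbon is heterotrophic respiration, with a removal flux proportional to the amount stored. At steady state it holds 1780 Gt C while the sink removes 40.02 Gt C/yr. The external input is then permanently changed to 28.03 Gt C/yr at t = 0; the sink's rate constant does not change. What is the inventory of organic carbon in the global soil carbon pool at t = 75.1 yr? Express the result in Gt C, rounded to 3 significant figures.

1350 Gt C

τ = M₀/F₀ = 1780/40.02 = 44.48 yr; rate constant k = 1/τ.
New steady state M_∞ = F₁/k = F₁·τ = 28.03 × 44.48 = 1246.7 Gt C.
M(t) = M_∞ + (M₀ − M_∞)·e^(−t/τ); t/τ = 75.1/44.48 = 1.688, so e^(−t/τ) = 0.1848.
M(t) = 1246.7 + 533.3 × 0.1848 = 1345.3 Gt C.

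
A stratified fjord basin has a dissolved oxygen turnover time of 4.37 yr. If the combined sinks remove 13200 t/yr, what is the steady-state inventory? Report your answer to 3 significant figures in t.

τ = M/F ⇒ M = τ × F = 4.37 × 13200 = 57680 t.

57700 t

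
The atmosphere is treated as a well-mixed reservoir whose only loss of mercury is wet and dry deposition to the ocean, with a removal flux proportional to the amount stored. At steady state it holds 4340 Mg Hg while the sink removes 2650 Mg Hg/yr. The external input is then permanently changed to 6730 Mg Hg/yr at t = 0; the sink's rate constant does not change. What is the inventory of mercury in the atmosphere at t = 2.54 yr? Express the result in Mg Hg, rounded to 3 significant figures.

τ = M₀/F₀ = 4340/2650 = 1.638 yr; rate constant k = 1/τ.
New steady state M_∞ = F₁/k = F₁·τ = 6730 × 1.638 = 11022 Mg Hg.
M(t) = M_∞ + (M₀ − M_∞)·e^(−t/τ); t/τ = 2.54/1.638 = 1.551, so e^(−t/τ) = 0.2121.
M(t) = 11022 − 6682 × 0.2121 = 9605.0 Mg Hg.

9610 Mg Hg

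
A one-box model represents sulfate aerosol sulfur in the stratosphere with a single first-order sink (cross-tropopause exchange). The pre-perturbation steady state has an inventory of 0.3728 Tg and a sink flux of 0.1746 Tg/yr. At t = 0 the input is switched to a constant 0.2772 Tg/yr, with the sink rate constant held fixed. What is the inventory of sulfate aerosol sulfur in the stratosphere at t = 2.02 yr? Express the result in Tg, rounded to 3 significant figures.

0.507 Tg

τ = M₀/F₀ = 0.3728/0.1746 = 2.135 yr; rate constant k = 1/τ.
New steady state M_∞ = F₁/k = F₁·τ = 0.2772 × 2.135 = 0.59187 Tg.
M(t) = M_∞ + (M₀ − M_∞)·e^(−t/τ); t/τ = 2.02/2.135 = 0.9461, so e^(−t/τ) = 0.3883.
M(t) = 0.59187 − 0.2191 × 0.3883 = 0.50681 Tg.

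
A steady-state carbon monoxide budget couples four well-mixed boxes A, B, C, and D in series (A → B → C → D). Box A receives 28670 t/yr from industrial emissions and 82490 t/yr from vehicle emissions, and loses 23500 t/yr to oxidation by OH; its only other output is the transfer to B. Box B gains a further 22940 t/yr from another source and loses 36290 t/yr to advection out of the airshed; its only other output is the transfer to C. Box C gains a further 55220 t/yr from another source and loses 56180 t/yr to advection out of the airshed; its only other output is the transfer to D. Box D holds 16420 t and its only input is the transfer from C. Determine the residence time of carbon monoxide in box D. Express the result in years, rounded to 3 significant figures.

Box A: F(A→B) = (28670 + 82490) − 23500 = 87660 t/yr.
Box B: F(B→C) = (87660 + 22940) − 36290 = 74310 t/yr.
Box C: F(C→D) = (74310 + 55220) − 56180 = 73350 t/yr.
Box D throughput = its input = 73350 t/yr; τ = 16420 / 73350 = 0.2239 yr.

0.224 yr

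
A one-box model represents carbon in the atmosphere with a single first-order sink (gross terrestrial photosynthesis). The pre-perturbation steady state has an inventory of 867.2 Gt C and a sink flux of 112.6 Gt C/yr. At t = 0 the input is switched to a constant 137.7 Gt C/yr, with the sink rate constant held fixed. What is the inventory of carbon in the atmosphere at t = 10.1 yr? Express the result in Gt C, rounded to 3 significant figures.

Residence time τ = M₀/F₀ = 7.702 yr. The eventual steady state is M_∞ = M₀·(F₁/F₀) = 867.2 × 137.7/112.6 = 1060.5 Gt C.
The anomaly ΔM(t) = M(t) − M_∞ decays as ΔM₀·e^(−t/τ) with ΔM₀ = 867.2 − 1060.5 = −193.3 Gt C.
At t = 10.1 yr, e^(−t/τ) = e^(−1.311) = 0.2694, so ΔM = −52.09 Gt C and M = 1060.5 − 52.09 = 1008.4 Gt C.

1010 Gt C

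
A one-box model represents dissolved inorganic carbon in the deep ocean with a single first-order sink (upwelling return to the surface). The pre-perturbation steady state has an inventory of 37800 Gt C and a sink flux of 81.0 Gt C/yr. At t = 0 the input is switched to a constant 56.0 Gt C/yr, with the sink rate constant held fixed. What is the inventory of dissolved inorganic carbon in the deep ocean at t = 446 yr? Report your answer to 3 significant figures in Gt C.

The sink rate constant is k = F₀/M₀ = 81.0/37800 = 0.002143 yr⁻¹.
Solving dM/dt = F₁ − kM with M(0) = M₀ gives M(t) = F₁/k + (M₀ − F₁/k)·e^(−kt).
F₁/k = 56.0/0.002143 = 26133 Gt C; kt = 0.002143 × 446 = 0.9557, e^(−kt) = 0.3845.
M(446) = 26133 + (37800 − 26133) × 0.3845 = 26133 + 4486 = 30620 Gt C.

30600 Gt C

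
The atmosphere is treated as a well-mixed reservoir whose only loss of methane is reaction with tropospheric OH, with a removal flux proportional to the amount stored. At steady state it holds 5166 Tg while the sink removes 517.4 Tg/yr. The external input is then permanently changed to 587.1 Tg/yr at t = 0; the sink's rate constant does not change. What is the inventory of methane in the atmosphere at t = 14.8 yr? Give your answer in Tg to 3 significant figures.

5700 Tg

τ = M₀/F₀ = 5166/517.4 = 9.985 yr; rate constant k = 1/τ.
New steady state M_∞ = F₁/k = F₁·τ = 587.1 × 9.985 = 5861.9 Tg.
M(t) = M_∞ + (M₀ − M_∞)·e^(−t/τ); t/τ = 14.8/9.985 = 1.482, so e^(−t/τ) = 0.2271.
M(t) = 5861.9 − 695.9 × 0.2271 = 5703.9 Tg.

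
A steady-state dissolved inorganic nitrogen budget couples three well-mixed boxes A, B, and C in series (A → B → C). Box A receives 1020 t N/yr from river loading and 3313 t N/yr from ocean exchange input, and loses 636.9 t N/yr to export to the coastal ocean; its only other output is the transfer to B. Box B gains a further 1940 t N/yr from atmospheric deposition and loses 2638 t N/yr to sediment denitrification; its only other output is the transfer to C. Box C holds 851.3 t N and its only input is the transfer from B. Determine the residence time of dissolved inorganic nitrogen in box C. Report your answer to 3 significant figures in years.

Box A: F(A→B) = (1020 + 3313) − 636.9 = 3696.1 t N/yr.
Box B: F(B→C) = (3696.1 + 1940) − 2638 = 2998.1 t N/yr.
Box C throughput = its input = 2998.1 t N/yr; τ = 851.3 / 2998.1 = 0.2839 yr.

0.284 yr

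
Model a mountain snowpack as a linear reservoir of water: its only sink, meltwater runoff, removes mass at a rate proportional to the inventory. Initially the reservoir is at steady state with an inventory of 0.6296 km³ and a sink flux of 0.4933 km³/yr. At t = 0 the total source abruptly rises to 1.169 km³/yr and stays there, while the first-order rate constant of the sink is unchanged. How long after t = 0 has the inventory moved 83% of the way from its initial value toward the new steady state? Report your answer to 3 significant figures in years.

τ = M₀/F₀ = 0.6296/0.4933 = 1.276 yr.
The remaining gap fraction is e^(−t/τ); 83% covered ⇒ e^(−t/τ) = 0.170.
t = −τ ln(0.170) = 1.276 × 1.772 = 2.262 yr.

2.26 yr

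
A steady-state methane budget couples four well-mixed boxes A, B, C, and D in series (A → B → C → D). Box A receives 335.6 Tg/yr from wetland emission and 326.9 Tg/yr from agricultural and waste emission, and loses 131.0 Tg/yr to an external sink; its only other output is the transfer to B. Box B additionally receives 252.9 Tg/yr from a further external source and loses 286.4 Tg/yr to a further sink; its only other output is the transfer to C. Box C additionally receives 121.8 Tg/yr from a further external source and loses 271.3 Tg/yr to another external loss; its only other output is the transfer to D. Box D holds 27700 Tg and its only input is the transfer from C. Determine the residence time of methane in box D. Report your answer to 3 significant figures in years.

Box A: F(A→B) = (335.6 + 326.9) − 131.0 = 531.50 Tg/yr.
Box B: F(B→C) = (531.50 + 252.9) − 286.4 = 498.00 Tg/yr.
Box C: F(C→D) = (498.00 + 121.8) − 271.3 = 348.50 Tg/yr.
Box D throughput = its input = 348.50 Tg/yr; τ = 27700 / 348.50 = 79.48 yr.

79.5 yr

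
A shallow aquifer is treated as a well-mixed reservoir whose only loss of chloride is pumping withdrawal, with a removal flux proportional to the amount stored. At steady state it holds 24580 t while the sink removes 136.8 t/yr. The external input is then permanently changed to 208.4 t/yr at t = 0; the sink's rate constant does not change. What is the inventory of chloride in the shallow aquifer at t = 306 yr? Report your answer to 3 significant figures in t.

The sink rate constant is k = F₀/M₀ = 136.8/24580 = 0.005566 yr⁻¹.
Solving dM/dt = F₁ − kM with M(0) = M₀ gives M(t) = F₁/k + (M₀ − F₁/k)·e^(−kt).
F₁/k = 208.4/0.005566 = 37445 t; kt = 0.005566 × 306 = 1.703, e^(−kt) = 0.1821.
M(306) = 37445 + (24580 − 37445) × 0.1821 = 37445 − 2343 = 35102 t.

35100 t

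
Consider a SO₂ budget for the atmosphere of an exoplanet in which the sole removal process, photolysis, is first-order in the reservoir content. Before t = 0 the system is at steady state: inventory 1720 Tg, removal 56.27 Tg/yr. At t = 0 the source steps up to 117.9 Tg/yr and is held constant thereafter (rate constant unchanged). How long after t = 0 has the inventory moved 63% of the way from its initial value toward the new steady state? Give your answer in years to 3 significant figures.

τ = M₀/F₀ = 1720/56.27 = 30.57 yr.
The remaining gap fraction is e^(−t/τ); 63% covered ⇒ e^(−t/τ) = 0.370.
t = −τ ln(0.370) = 30.57 × 0.9943 = 30.39 yr.

30.4 yr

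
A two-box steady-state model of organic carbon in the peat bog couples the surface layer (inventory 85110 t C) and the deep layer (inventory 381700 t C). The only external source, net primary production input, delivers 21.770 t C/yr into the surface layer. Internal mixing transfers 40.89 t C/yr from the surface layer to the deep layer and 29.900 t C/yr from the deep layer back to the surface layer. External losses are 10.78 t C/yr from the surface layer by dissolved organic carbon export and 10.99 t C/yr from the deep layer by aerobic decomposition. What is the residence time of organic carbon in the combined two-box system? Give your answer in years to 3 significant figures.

Residence time in the combined system uses the total inventory and the total *external* removal — internal exchanges between the two boxes cancel.
M_total = 85110 + 381700 = 466810 t C.
ΣF_external_out = 10.78 + 10.99 = 21.770 t C/yr.
τ = M_total / ΣF_ext = 466810 / 21.770 = 21440 yr.

21400 yr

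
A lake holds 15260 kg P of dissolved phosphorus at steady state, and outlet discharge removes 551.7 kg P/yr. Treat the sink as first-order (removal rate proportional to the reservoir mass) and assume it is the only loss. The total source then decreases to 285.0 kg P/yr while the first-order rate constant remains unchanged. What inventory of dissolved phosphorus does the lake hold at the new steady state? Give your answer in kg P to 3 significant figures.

7880 kg P

Rate constant k = F/M = 551.7 / 15260 = 0.03615 yr⁻¹.
At the new steady state, source = k·M_new ⇒ M_new = 285.0 / 0.03615 = 7883 kg P.
(Equivalently M_new = M × F_new/F_old = 15260 × 285.0/551.7.)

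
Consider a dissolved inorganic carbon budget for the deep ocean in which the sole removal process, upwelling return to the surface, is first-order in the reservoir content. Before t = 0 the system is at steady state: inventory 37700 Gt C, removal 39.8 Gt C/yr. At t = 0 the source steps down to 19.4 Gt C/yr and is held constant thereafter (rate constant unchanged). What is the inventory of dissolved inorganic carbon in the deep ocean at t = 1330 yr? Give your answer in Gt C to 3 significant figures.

23100 Gt C

The sink rate constant is k = F₀/M₀ = 39.8/37700 = 0.001056 yr⁻¹.
Solving dM/dt = F₁ − kM with M(0) = M₀ gives M(t) = F₁/k + (M₀ − F₁/k)·e^(−kt).
F₁/k = 19.4/0.001056 = 18376 Gt C; kt = 0.001056 × 1330 = 1.404, e^(−kt) = 0.2456.
M(1330) = 18376 + (37700 − 18376) × 0.2456 = 18376 + 4746 = 23122 Gt C.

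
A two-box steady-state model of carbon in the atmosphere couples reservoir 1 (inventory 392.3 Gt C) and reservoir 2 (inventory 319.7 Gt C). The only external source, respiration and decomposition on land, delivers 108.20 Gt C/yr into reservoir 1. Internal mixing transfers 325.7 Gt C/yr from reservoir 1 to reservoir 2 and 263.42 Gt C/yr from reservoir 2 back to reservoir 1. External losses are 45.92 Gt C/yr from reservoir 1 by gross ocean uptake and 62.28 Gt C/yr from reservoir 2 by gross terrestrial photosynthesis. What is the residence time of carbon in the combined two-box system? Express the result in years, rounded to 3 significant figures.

6.58 yr

Residence time in the combined system uses the total inventory and the total *external* removal — internal exchanges between the two boxes cancel.
M_total = 392.3 + 319.7 = 712.00 Gt C.
ΣF_external_out = 45.92 + 62.28 = 108.20 Gt C/yr.
τ = M_total / ΣF_ext = 712.00 / 108.20 = 6.580 yr.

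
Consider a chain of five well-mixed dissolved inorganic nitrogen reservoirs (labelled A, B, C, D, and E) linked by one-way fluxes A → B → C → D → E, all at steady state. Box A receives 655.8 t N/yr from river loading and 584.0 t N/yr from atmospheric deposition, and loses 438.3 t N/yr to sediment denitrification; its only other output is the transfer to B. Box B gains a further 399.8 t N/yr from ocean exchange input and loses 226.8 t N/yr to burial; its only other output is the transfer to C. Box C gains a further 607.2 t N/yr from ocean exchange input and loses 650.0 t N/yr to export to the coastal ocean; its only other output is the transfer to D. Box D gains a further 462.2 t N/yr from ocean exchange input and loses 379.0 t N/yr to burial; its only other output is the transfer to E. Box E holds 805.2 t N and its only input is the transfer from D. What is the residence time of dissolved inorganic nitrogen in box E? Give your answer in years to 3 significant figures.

0.793 yr

Box A: F(A→B) = (655.8 + 584.0) − 438.3 = 801.50 t N/yr.
Box B: F(B→C) = (801.50 + 399.8) − 226.8 = 974.50 t N/yr.
Box C: F(C→D) = (974.50 + 607.2) − 650.0 = 931.70 t N/yr.
Box D: F(D→E) = (931.70 + 462.2) − 379.0 = 1014.9 t N/yr.
Box E throughput = its input = 1014.9 t N/yr; τ = 805.2 / 1014.9 = 0.7934 yr.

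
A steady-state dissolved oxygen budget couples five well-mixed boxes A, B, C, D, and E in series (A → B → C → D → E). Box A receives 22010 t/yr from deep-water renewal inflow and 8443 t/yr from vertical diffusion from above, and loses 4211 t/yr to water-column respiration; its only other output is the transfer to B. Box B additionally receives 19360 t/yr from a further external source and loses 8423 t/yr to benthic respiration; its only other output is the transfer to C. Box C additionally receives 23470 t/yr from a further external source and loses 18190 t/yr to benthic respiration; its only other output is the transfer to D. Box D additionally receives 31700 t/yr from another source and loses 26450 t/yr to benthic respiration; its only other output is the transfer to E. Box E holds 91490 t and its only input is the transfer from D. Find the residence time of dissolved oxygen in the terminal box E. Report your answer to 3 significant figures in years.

1.92 yr

Box A: F(A→B) = (22010 + 8443) − 4211 = 26242 t/yr.
Box B: F(B→C) = (26242 + 19360) − 8423 = 37179 t/yr.
Box C: F(C→D) = (37179 + 23470) − 18190 = 42459 t/yr.
Box D: F(D→E) = (42459 + 31700) − 26450 = 47709 t/yr.
Box E throughput = its input = 47709 t/yr; τ = 91490 / 47709 = 1.918 yr.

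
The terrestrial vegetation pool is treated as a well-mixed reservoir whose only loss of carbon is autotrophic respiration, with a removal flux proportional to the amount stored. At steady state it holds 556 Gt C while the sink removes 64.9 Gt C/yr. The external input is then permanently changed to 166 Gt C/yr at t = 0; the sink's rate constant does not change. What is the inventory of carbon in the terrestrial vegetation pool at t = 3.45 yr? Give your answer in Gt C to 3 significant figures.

843 Gt C

τ = M₀/F₀ = 556/64.9 = 8.567 yr; rate constant k = 1/τ.
New steady state M_∞ = F₁/k = F₁·τ = 166 × 8.567 = 1422.1 Gt C.
M(t) = M_∞ + (M₀ − M_∞)·e^(−t/τ); t/τ = 3.45/8.567 = 0.4027, so e^(−t/τ) = 0.6685.
M(t) = 1422.1 − 866.1 × 0.6685 = 843.11 Gt C.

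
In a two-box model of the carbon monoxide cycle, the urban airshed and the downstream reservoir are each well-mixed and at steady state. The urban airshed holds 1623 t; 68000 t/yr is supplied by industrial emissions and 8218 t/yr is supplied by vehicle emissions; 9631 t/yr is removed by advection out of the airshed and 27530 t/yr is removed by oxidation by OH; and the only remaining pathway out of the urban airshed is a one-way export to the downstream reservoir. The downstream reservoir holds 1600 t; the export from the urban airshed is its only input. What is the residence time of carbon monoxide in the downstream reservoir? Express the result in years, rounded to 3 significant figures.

0.0410 yr

Balance the urban airshed: ΣF_in = 68000 + 8218 = 76218 t/yr.
Export to the downstream reservoir = ΣF_in − (9631 + 27530) = 39057 t/yr.
At steady state the output of the downstream reservoir equals its input, 39057 t/yr.
τ = M / F = 1600 / 39057 = 0.04097 yr.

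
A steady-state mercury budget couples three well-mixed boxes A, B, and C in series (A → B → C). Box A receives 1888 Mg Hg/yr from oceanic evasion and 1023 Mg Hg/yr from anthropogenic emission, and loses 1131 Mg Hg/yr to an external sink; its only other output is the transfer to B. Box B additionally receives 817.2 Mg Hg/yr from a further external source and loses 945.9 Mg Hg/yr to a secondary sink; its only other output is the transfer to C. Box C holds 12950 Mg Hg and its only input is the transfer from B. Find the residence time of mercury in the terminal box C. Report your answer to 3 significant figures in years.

7.84 yr

Box A: F(A→B) = (1888 + 1023) − 1131 = 1780.0 Mg Hg/yr.
Box B: F(B→C) = (1780.0 + 817.2) − 945.9 = 1651.3 Mg Hg/yr.
Box C throughput = its input = 1651.3 Mg Hg/yr; τ = 12950 / 1651.3 = 7.842 yr.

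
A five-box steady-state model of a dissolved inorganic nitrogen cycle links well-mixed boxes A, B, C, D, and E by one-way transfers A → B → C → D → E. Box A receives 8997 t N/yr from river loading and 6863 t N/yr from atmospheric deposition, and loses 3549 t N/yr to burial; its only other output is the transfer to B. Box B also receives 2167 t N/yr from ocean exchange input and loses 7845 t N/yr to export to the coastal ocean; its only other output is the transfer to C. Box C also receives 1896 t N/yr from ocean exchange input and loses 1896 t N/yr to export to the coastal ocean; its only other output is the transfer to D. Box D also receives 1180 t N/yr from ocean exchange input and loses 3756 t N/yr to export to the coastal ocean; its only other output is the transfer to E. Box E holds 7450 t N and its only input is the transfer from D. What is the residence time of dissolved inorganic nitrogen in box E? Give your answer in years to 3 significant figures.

Box A: F(A→B) = (8997 + 6863) − 3549 = 12311 t N/yr.
Box B: F(B→C) = (12311 + 2167) − 7845 = 6633.0 t N/yr.
Box C: F(C→D) = (6633.0 + 1896) − 1896 = 6633.0 t N/yr.
Box D: F(D→E) = (6633.0 + 1180) − 3756 = 4057.0 t N/yr.
Box E throughput = its input = 4057.0 t N/yr; τ = 7450 / 4057.0 = 1.836 yr.

1.84 yr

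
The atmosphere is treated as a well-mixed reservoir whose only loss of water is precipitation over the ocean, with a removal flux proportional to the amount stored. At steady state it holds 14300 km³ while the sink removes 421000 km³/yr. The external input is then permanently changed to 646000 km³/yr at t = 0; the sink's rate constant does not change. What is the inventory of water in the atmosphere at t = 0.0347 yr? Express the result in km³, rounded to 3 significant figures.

19200 km³

τ = M₀/F₀ = 14300/421000 = 0.03397 yr; rate constant k = 1/τ.
New steady state M_∞ = F₁/k = F₁·τ = 646000 × 0.03397 = 21943 km³.
M(t) = M_∞ + (M₀ − M_∞)·e^(−t/τ); t/τ = 0.0347/0.03397 = 1.022, so e^(−t/τ) = 0.3600.
M(t) = 21943 − 7643 × 0.3600 = 19191 km³.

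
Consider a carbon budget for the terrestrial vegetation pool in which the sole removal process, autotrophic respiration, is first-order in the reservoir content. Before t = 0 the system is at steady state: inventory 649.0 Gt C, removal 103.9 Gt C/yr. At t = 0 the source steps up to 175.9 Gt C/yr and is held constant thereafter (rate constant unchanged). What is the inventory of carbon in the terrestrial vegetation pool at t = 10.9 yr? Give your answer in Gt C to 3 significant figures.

1020 Gt C

Residence time τ = M₀/F₀ = 6.246 yr. The eventual steady state is M_∞ = M₀·(F₁/F₀) = 649.0 × 175.9/103.9 = 1098.7 Gt C.
The anomaly ΔM(t) = M(t) − M_∞ decays as ΔM₀·e^(−t/τ) with ΔM₀ = 649.0 − 1098.7 = −449.7 Gt C.
At t = 10.9 yr, e^(−t/τ) = e^(−1.745) = 0.1746, so ΔM = −78.54 Gt C and M = 1098.7 − 78.54 = 1020.2 Gt C.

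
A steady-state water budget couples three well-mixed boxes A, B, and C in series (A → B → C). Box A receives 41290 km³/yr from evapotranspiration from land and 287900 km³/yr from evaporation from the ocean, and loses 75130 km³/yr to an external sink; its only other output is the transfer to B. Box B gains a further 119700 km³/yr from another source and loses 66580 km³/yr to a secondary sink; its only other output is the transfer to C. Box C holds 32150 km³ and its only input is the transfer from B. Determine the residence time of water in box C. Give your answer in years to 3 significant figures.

Box A: F(A→B) = (41290 + 287900) − 75130 = 254060 km³/yr.
Box B: F(B→C) = (254060 + 119700) − 66580 = 307180 km³/yr.
Box C throughput = its input = 307180 km³/yr; τ = 32150 / 307180 = 0.1047 yr.

0.105 yr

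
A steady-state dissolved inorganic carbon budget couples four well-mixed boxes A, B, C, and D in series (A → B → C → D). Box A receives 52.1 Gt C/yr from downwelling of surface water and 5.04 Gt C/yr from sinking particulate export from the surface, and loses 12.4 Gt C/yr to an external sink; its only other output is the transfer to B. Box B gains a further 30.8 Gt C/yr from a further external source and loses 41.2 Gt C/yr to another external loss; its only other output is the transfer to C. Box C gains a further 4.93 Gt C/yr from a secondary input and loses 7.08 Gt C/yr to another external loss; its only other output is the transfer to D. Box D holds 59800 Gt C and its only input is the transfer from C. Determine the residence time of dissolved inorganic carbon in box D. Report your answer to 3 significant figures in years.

Box A: F(A→B) = (52.1 + 5.04) − 12.4 = 44.740 Gt C/yr.
Box B: F(B→C) = (44.740 + 30.8) − 41.2 = 34.340 Gt C/yr.
Box C: F(C→D) = (34.340 + 4.93) − 7.08 = 32.190 Gt C/yr.
Box D throughput = its input = 32.190 Gt C/yr; τ = 59800 / 32.190 = 1858 yr.

1860 yr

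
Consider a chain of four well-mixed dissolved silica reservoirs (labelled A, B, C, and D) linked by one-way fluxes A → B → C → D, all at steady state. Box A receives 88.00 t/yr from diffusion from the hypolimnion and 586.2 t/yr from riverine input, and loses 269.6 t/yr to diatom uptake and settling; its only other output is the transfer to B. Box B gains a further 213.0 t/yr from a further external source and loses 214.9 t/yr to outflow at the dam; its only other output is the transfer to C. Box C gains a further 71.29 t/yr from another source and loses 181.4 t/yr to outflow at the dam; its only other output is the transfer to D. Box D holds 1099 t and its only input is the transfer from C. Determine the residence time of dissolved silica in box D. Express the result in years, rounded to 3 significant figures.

3.76 yr

Box A: F(A→B) = (88.00 + 586.2) − 269.6 = 404.60 t/yr.
Box B: F(B→C) = (404.60 + 213.0) − 214.9 = 402.70 t/yr.
Box C: F(C→D) = (402.70 + 71.29) − 181.4 = 292.59 t/yr.
Box D throughput = its input = 292.59 t/yr; τ = 1099 / 292.59 = 3.756 yr.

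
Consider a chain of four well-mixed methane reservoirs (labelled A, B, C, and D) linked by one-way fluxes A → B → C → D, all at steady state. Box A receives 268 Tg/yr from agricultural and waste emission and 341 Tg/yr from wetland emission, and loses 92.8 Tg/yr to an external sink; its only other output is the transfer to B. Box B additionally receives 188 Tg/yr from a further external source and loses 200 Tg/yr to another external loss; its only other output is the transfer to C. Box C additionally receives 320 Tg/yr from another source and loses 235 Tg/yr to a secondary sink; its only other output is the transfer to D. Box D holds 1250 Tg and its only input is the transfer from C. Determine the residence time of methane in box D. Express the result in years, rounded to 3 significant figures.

2.12 yr

Box A: F(A→B) = (268 + 341) − 92.8 = 516.20 Tg/yr.
Box B: F(B→C) = (516.20 + 188) − 200 = 504.20 Tg/yr.
Box C: F(C→D) = (504.20 + 320) − 235 = 589.20 Tg/yr.
Box D throughput = its input = 589.20 Tg/yr; τ = 1250 / 589.20 = 2.122 yr.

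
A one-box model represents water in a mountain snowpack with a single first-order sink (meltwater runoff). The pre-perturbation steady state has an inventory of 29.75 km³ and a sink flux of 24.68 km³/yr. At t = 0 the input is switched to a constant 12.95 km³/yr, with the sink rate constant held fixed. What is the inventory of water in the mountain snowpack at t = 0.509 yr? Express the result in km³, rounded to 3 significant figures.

24.9 km³

The sink rate constant is k = F₀/M₀ = 24.68/29.75 = 0.8296 yr⁻¹.
Solving dM/dt = F₁ − kM with M(0) = M₀ gives M(t) = F₁/k + (M₀ − F₁/k)·e^(−kt).
F₁/k = 12.95/0.8296 = 15.610 km³; kt = 0.8296 × 0.509 = 0.4223, e^(−kt) = 0.6556.
M(0.509) = 15.610 + (29.75 − 15.610) × 0.6556 = 15.610 + 9.270 = 24.880 km³.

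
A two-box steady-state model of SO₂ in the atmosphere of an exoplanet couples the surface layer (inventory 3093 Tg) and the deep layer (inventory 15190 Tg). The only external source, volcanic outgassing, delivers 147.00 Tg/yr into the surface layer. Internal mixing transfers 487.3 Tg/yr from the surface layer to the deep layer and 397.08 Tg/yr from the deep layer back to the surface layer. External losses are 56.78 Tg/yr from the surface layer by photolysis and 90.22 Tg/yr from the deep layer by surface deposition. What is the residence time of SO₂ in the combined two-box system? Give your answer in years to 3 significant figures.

124 yr

Residence time in the combined system uses the total inventory and the total *external* removal — internal exchanges between the two boxes cancel.
M_total = 3093 + 15190 = 18283 Tg.
ΣF_external_out = 56.78 + 90.22 = 147.00 Tg/yr.
τ = M_total / ΣF_ext = 18283 / 147.00 = 124.4 yr.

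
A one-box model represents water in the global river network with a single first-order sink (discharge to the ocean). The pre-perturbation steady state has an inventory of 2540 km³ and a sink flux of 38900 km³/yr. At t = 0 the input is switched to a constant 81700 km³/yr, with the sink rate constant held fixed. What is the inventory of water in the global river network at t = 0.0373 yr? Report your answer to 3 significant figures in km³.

The sink rate constant is k = F₀/M₀ = 38900/2540 = 15.31 yr⁻¹.
Solving dM/dt = F₁ − kM with M(0) = M₀ gives M(t) = F₁/k + (M₀ − F₁/k)·e^(−kt).
F₁/k = 81700/15.31 = 5334.7 km³; kt = 15.31 × 0.0373 = 0.5712, e^(−kt) = 0.5648.
M(0.0373) = 5334.7 + (2540 − 5334.7) × 0.5648 = 5334.7 − 1578 = 3756.2 km³.

3760 km³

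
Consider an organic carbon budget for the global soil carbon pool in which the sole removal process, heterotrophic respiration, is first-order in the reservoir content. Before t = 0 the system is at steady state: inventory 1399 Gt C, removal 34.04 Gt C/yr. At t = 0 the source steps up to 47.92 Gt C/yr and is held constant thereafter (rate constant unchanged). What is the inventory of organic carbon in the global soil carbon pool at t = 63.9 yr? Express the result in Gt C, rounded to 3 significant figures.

Residence time τ = M₀/F₀ = 41.10 yr. The eventual steady state is M_∞ = M₀·(F₁/F₀) = 1399 × 47.92/34.04 = 1969.5 Gt C.
The anomaly ΔM(t) = M(t) − M_∞ decays as ΔM₀·e^(−t/τ) with ΔM₀ = 1399 − 1969.5 = −570.5 Gt C.
At t = 63.9 yr, e^(−t/τ) = e^(−1.555) = 0.2112, so ΔM = −120.5 Gt C and M = 1969.5 − 120.5 = 1849.0 Gt C.

1850 Gt C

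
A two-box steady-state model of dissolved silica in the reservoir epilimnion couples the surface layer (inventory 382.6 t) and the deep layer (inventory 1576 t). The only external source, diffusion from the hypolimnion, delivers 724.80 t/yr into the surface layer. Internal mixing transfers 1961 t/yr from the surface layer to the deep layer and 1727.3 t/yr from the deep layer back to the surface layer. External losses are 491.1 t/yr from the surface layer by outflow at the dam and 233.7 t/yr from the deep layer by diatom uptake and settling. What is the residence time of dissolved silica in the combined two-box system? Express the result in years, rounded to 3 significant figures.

2.70 yr

Treat the two boxes together as one reservoir: the mixing fluxes between them are internal recycling, so τ = ΣM / Σ(external losses).
M_total = 382.6 + 1576 = 1958.6 t.
ΣF_external_out = 491.1 + 233.7 = 724.80 t/yr.
τ = M_total / ΣF_ext = 1958.6 / 724.80 = 2.702 yr.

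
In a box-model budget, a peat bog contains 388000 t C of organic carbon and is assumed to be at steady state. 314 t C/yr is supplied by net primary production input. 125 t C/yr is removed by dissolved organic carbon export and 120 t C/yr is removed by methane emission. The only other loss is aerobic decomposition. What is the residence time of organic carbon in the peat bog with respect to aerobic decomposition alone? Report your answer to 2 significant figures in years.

At steady state ΣF_in = ΣF_out.
ΣF_in = 314.00 t C/yr.
Aerobic decomposition flux = ΣF_in − (125 + 120) = 314.00 − 245.0 = 69.00 t C/yr.
τ = M / F = 388000 / 69.00 = 5623 yr.

5600 yr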